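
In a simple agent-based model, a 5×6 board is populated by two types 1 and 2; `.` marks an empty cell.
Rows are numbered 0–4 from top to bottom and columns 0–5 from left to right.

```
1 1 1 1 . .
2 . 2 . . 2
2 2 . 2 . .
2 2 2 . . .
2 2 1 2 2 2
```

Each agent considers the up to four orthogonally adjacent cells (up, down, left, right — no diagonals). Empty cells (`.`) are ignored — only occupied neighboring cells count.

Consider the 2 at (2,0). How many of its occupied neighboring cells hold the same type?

3

Occupied neighbors of (2,0): (1,0)=2, (3,0)=2, (2,1)=2.
Same type (2): 3 of 3.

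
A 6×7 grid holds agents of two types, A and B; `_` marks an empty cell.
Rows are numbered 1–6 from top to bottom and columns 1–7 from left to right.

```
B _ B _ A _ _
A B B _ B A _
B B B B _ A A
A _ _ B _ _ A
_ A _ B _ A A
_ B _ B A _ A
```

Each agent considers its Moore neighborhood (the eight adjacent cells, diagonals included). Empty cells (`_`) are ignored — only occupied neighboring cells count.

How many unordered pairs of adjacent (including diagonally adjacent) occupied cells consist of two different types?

Scan each occupied cell's neighbors to the right and below (and the two forward diagonals) so each pair is counted once.
Row 1: B(1,1)–A(2,1)≠ B(1,1)–B(2,2)= B(1,3)–B(2,3)= B(1,3)–B(2,2)= A(1,5)–B(2,5)≠ A(1,5)–A(2,6)=  → 2/6 unlike.
Row 2: A(2,1)–B(2,2)≠ A(2,1)–B(3,1)≠ A(2,1)–B(3,2)≠ B(2,2)–B(2,3)= B(2,2)–B(3,2)= B(2,2)–B(3,3)= B(2,2)–B(3,1)= B(2,3)–B(3,3)= B(2,3)–B(3,4)= B(2,3)–B(3,2)= B(2,5)–A(2,6)≠ B(2,5)–A(3,6)≠ B(2,5)–B(3,4)= A(2,6)–A(3,6)= A(2,6)–A(3,7)=  → 5/15 unlike.
Row 3: B(3,1)–B(3,2)= B(3,1)–A(4,1)≠ B(3,2)–B(3,3)= B(3,2)–A(4,1)≠ B(3,3)–B(3,4)= B(3,3)–B(4,4)= B(3,4)–B(4,4)= A(3,6)–A(3,7)= A(3,6)–A(4,7)= A(3,7)–A(4,7)=  → 2/10 unlike.
Row 4: A(4,1)–A(5,2)= B(4,4)–B(5,4)= A(4,7)–A(5,7)= A(4,7)–A(5,6)=  → 0/4 unlike.
Row 5: A(5,2)–B(6,2)≠ B(5,4)–B(6,4)= B(5,4)–A(6,5)≠ A(5,6)–A(5,7)= A(5,6)–A(6,7)= A(5,6)–A(6,5)= A(5,7)–A(6,7)=  → 2/7 unlike.
Row 6: B(6,4)–A(6,5)≠  → 1/1 unlike.
Total adjacent occupied pairs: 43; unlike-type pairs: 12.

12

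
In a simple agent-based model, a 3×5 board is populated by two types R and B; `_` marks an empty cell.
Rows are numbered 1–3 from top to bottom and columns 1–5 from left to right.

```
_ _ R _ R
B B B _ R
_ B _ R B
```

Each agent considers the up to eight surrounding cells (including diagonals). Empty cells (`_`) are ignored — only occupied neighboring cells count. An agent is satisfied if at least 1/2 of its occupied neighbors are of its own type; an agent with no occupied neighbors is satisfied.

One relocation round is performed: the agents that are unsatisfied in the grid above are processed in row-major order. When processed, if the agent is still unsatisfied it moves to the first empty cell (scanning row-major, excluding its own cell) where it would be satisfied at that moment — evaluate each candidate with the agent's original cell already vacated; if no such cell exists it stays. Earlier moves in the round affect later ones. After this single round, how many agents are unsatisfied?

0

Initially unsatisfied (in order): (1,3), (3,4), (3,5).
  (1,3) → (1,4).
  (3,4) → (2,4).
  (3,5) → (1,1).
Resulting grid:
B _ _ R R
B B B R R
_ B _ _ _
All satisfied now.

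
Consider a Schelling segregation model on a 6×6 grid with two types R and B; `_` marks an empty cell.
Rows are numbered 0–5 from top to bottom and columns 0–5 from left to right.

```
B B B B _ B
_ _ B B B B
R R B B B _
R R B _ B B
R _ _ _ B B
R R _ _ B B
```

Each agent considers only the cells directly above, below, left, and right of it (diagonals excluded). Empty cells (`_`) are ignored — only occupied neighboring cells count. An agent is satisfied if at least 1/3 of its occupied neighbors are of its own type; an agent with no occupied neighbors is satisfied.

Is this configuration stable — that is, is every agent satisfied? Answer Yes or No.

Yes

Row 0: (0,0)B 1/1 ok · (0,1)B 2/2 ok · (0,2)B 3/3 ok · (0,3)B 2/2 ok · (0,5)B 1/1 ok
Row 1: (1,2)B 3/3 ok · (1,3)B 4/4 ok · (1,4)B 3/3 ok · (1,5)B 2/2 ok
Row 2: (2,0)R 2/2 ok · (2,1)R 2/3 ok · (2,2)B 3/4 ok · (2,3)B 3/3 ok · (2,4)B 3/3 ok
Row 3: (3,0)R 3/3 ok · (3,1)R 2/3 ok · (3,2)B 1/2 ok · (3,4)B 3/3 ok · (3,5)B 2/2 ok
Row 4: (4,0)R 2/2 ok · (4,4)B 3/3 ok · (4,5)B 3/3 ok
Row 5: (5,0)R 2/2 ok · (5,1)R 1/1 ok · (5,4)B 2/2 ok · (5,5)B 2/2 ok
All meet the threshold, so the configuration is stable.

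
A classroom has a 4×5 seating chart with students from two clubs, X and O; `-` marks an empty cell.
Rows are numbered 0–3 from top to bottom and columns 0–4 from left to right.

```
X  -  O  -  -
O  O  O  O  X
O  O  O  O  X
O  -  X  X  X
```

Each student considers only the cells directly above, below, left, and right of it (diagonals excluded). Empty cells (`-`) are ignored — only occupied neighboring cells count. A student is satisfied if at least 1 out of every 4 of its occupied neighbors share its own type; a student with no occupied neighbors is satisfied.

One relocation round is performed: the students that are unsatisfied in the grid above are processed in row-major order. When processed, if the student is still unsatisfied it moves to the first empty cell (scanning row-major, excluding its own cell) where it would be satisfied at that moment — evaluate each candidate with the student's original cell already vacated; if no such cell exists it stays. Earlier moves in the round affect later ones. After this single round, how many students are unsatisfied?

0

Initially unsatisfied (in order): (0,0).
  (0,0) → (0,4).
Resulting grid:
- - O - X
O O O O X
O O O O X
O - X X X
All satisfied now.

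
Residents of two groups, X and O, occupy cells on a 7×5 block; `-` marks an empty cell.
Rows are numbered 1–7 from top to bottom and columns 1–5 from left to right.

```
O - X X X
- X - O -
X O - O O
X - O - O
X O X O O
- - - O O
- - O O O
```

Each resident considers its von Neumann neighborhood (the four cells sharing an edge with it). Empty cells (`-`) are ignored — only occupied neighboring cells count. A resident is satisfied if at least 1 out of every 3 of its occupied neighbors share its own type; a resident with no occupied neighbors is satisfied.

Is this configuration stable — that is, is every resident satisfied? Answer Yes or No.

Row 1: (1,1)O 0/0 ok · (1,3)X 1/1 ok · (1,4)X 2/3 ok · (1,5)X 1/1 ok
Row 2: (2,2)X 0/1 unhappy · (2,4)O 1/2 ok
Row 3: (3,1)X 1/2 ok · (3,2)O 0/2 unhappy · (3,4)O 2/2 ok · (3,5)O 2/2 ok
Row 4: (4,1)X 2/2 ok · (4,3)O 0/1 unhappy · (4,5)O 2/2 ok
Row 5: (5,1)X 1/2 ok · (5,2)O 0/2 unhappy · (5,3)X 0/3 unhappy · (5,4)O 2/3 ok · (5,5)O 3/3 ok
Row 6: (6,4)O 3/3 ok · (6,5)O 3/3 ok
Row 7: (7,3)O 1/1 ok · (7,4)O 3/3 ok · (7,5)O 2/2 ok
For instance (2,2) has only 0/1 same-type neighbors, below 1/3.

No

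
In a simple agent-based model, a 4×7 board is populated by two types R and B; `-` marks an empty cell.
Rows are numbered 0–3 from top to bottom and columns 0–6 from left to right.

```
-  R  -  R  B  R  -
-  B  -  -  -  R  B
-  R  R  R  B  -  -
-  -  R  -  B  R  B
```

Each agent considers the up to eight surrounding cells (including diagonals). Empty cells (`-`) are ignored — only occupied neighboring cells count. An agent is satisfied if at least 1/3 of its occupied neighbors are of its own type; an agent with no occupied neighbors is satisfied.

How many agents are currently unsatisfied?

9

Row 0: (0,1)R 0/1 ✗ · (0,3)R 0/1 ✗ · (0,4)B 0/3 ✗ · (0,5)R 1/3 ✓
Row 1: (1,1)B 0/3 ✗ · (1,5)R 1/4 ✗ · (1,6)B 0/2 ✗
Row 2: (2,1)R 2/3 ✓ · (2,2)R 3/4 ✓ · (2,3)R 2/4 ✓ · (2,4)B 1/4 ✗
Row 3: (3,2)R 3/3 ✓ · (3,4)B 1/3 ✓ · (3,5)R 0/3 ✗ · (3,6)B 0/1 ✗
Unsatisfied: (0,1), (0,3), (0,4), (1,1), (1,5), (1,6), (2,4), (3,5), (3,6) — 9 in total.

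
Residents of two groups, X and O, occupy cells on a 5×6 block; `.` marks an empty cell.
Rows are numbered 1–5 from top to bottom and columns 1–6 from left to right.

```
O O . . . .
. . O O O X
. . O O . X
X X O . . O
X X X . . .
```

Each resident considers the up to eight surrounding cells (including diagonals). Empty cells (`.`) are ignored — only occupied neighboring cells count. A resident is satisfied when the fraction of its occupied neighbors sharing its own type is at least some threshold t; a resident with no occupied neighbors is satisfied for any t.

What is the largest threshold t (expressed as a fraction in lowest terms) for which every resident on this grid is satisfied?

(1,1)O 1/1
(1,2)O 2/2
(2,3)O 4/4
(2,4)O 4/4
(2,5)O 2/4
(2,6)X 1/2
(3,3)O 4/5
(3,4)O 5/5
(3,6)X 1/3
(4,1)X 3/3
(4,2)X 4/6
(4,3)O 2/5
(4,6)O 0/1
(5,1)X 3/3
(5,2)X 4/5
(5,3)X 2/3
The smallest same-type fraction is 0/1 at (4,6), which reduces to 0/1. Any threshold above that leaves this resident unsatisfied.

0/1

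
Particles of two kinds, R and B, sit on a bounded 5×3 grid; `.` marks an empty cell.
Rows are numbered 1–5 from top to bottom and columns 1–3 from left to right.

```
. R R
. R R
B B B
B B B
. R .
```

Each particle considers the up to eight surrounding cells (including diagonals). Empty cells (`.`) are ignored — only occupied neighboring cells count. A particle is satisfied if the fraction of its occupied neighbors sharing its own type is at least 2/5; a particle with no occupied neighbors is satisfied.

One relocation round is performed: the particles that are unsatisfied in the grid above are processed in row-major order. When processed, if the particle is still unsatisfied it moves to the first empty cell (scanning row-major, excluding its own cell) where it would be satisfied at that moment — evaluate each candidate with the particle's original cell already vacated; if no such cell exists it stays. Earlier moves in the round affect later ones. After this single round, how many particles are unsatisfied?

Initially unsatisfied (in order): (5,2).
  (5,2) → (1,1).
Resulting grid:
R R R
. R R
B B B
B B B
. . .
All satisfied now.

0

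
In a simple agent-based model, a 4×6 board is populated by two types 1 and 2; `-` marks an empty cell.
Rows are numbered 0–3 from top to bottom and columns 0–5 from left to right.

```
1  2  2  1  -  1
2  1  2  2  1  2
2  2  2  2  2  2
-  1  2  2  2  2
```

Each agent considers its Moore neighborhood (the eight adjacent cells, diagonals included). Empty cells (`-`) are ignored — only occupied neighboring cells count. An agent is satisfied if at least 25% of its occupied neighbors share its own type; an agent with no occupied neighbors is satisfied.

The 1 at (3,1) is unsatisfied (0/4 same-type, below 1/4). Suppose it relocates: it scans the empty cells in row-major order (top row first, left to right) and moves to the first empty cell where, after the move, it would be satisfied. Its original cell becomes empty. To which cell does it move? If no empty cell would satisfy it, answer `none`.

Vacating (3,1). Empty cells in order:
  (0,4): 3/5 same-type → satisfied — stop here.

(0,4)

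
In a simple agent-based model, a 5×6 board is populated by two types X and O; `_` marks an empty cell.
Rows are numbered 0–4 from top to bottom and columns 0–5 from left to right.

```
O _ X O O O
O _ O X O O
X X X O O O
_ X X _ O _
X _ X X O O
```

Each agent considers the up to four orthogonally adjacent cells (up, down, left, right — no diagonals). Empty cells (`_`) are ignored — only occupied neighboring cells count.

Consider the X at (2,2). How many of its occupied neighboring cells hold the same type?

2

Occupied neighbors of (2,2): (1,2)=O, (3,2)=X, (2,1)=X, (2,3)=O.
Same type (X): 2 of 4.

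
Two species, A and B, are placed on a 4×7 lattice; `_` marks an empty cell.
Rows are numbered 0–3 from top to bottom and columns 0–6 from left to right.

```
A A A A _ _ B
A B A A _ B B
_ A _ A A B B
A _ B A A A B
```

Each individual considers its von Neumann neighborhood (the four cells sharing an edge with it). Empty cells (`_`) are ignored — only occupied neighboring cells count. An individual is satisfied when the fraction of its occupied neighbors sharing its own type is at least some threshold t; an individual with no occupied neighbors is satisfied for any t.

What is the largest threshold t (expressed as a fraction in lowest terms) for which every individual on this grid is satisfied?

0/1

Row 0: (0,0)A 2/2 · (0,1)A 2/3 · (0,2)A 3/3 · (0,3)A 2/2 · (0,6)B 1/1
Row 1: (1,0)A 1/2 · (1,1)B 0/4 · (1,2)A 2/3 · (1,3)A 3/3 · (1,5)B 2/2 · (1,6)B 3/3
Row 2: (2,1)A 0/1 · (2,3)A 3/3 · (2,4)A 2/3 · (2,5)B 2/4 · (2,6)B 3/3
Row 3: (3,0)A — no occupied neighbors · (3,2)B 0/1 · (3,3)A 2/3 · (3,4)A 3/3 · (3,5)A 1/3 · (3,6)B 1/2
The smallest same-type fraction is 0/4 at (1,1), which reduces to 0/1. Any threshold above that leaves this individual unsatisfied.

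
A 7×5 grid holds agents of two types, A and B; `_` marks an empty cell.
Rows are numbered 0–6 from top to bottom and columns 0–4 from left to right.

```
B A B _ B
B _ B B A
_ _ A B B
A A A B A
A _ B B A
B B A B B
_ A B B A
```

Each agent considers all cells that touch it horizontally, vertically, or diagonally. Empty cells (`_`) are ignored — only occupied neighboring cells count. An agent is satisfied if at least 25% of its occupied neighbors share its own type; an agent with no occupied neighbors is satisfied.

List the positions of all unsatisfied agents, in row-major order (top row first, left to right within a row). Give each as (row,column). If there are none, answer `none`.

(0,1), (1,4), (3,4), (4,4), (5,2), (6,4)

(0,0)B 1/2 satisfied
(0,1)A 0/4 not
(0,2)B 2/3 satisfied
(0,4)B 1/2 satisfied
(1,0)B 1/2 satisfied
(1,2)B 3/5 satisfied
(1,3)B 5/7 satisfied
(1,4)A 0/4 not
(2,2)A 2/6 satisfied
(2,3)B 4/8 satisfied
(2,4)B 3/5 satisfied
(3,0)A 2/2 satisfied
(3,1)A 4/5 satisfied
(3,2)A 2/6 satisfied
(3,3)B 4/8 satisfied
(3,4)A 1/5 not
(4,0)A 2/4 satisfied
(4,2)B 4/7 satisfied
(4,3)B 4/8 satisfied
(4,4)A 1/5 not
(5,0)B 1/3 satisfied
(5,1)B 3/6 satisfied
(5,2)A 1/7 not
(5,3)B 5/8 satisfied
(5,4)B 3/5 satisfied
(6,1)A 1/4 satisfied
(6,2)B 3/5 satisfied
(6,3)B 3/5 satisfied
(6,4)A 0/3 not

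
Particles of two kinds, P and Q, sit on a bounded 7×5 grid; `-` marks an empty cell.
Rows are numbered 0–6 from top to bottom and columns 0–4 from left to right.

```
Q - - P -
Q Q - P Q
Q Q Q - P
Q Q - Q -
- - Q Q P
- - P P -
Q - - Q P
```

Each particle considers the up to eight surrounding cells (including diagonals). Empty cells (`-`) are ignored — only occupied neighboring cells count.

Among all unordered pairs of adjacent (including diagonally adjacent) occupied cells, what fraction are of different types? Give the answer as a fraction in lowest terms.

7/20

Scan each occupied cell's neighbors to the right and below (and the two forward diagonals) so each pair is counted once.
From row 0: 1 unlike of 4 pairs (running 1/4).
From row 1: 3 unlike of 10 pairs (running 4/14).
From row 2: 1 unlike of 9 pairs (running 5/23).
From row 3: 1 unlike of 5 pairs (running 6/28).
From row 4: 5 unlike of 7 pairs (running 11/35).
From row 5: 2 unlike of 4 pairs (running 13/39).
From row 6: 1 unlike of 1 pairs (running 14/40).
Total adjacent occupied pairs: 40; unlike-type pairs: 14.
14/40 reduces to 7/20.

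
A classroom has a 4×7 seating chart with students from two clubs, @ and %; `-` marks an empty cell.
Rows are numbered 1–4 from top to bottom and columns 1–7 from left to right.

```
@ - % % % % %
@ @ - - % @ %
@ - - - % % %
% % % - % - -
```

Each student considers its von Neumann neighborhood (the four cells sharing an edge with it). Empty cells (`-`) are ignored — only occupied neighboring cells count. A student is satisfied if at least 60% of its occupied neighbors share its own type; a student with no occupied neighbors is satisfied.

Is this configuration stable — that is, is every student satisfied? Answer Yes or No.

(1,1)@ 1/1 satisfied
(1,3)% 1/1 satisfied
(1,4)% 2/2 satisfied
(1,5)% 3/3 satisfied
(1,6)% 2/3 satisfied
(1,7)% 2/2 satisfied
(2,1)@ 3/3 satisfied
(2,2)@ 1/1 satisfied
(2,5)% 2/3 satisfied
(2,6)@ 0/4 not
(2,7)% 2/3 satisfied
(3,1)@ 1/2 not
(3,5)% 3/3 satisfied
(3,6)% 2/3 satisfied
(3,7)% 2/2 satisfied
(4,1)% 1/2 not
(4,2)% 2/2 satisfied
(4,3)% 1/1 satisfied
(4,5)% 1/1 satisfied
For instance (2,6) has only 0/4 same-type neighbors, below 3/5.

No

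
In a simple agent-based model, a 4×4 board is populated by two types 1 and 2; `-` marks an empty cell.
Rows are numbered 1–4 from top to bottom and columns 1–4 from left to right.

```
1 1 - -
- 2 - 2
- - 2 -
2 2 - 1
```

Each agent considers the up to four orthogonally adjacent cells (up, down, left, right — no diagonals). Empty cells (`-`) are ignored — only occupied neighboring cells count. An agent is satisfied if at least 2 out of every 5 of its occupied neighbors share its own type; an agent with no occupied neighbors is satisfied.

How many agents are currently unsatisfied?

Row 1: (1,1)1 1/1 satisfied · (1,2)1 1/2 satisfied
Row 2: (2,2)2 0/1 not · (2,4)2 0/0 satisfied
Row 3: (3,3)2 0/0 satisfied
Row 4: (4,1)2 1/1 satisfied · (4,2)2 1/1 satisfied · (4,4)1 0/0 satisfied
Unsatisfied: (2,2) — 1 in total.

1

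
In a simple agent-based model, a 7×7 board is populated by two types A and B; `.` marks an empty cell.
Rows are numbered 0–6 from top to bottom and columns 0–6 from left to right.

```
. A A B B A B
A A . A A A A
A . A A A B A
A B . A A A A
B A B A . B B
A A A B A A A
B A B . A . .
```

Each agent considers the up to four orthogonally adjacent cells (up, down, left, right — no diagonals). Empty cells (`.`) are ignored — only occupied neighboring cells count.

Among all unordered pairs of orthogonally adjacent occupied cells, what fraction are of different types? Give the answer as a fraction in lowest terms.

29/59

Scan each occupied cell's neighbors to the right and below so each pair is counted once.
Row 0: A(0,1)–A(0,2)= A(0,1)–A(1,1)= A(0,2)–B(0,3)≠ B(0,3)–B(0,4)= B(0,3)–A(1,3)≠ B(0,4)–A(0,5)≠ B(0,4)–A(1,4)≠ A(0,5)–B(0,6)≠ A(0,5)–A(1,5)= B(0,6)–A(1,6)≠  → 6/10 unlike.
Row 1: A(1,0)–A(1,1)= A(1,0)–A(2,0)= A(1,3)–A(1,4)= A(1,3)–A(2,3)= A(1,4)–A(1,5)= A(1,4)–A(2,4)= A(1,5)–A(1,6)= A(1,5)–B(2,5)≠ A(1,6)–A(2,6)=  → 1/9 unlike.
Row 2: A(2,0)–A(3,0)= A(2,2)–A(2,3)= A(2,3)–A(2,4)= A(2,3)–A(3,3)= A(2,4)–B(2,5)≠ A(2,4)–A(3,4)= B(2,5)–A(2,6)≠ B(2,5)–A(3,5)≠ A(2,6)–A(3,6)=  → 3/9 unlike.
Row 3: A(3,0)–B(3,1)≠ A(3,0)–B(4,0)≠ B(3,1)–A(4,1)≠ A(3,3)–A(3,4)= A(3,3)–A(4,3)= A(3,4)–A(3,5)= A(3,5)–A(3,6)= A(3,5)–B(4,5)≠ A(3,6)–B(4,6)≠  → 5/9 unlike.
Row 4: B(4,0)–A(4,1)≠ B(4,0)–A(5,0)≠ A(4,1)–B(4,2)≠ A(4,1)–A(5,1)= B(4,2)–A(4,3)≠ B(4,2)–A(5,2)≠ A(4,3)–B(5,3)≠ B(4,5)–B(4,6)= B(4,5)–A(5,5)≠ B(4,6)–A(5,6)≠  → 8/10 unlike.
Row 5: A(5,0)–A(5,1)= A(5,0)–B(6,0)≠ A(5,1)–A(5,2)= A(5,1)–A(6,1)= A(5,2)–B(5,3)≠ A(5,2)–B(6,2)≠ B(5,3)–A(5,4)≠ A(5,4)–A(5,5)= A(5,4)–A(6,4)= A(5,5)–A(5,6)=  → 4/10 unlike.
Row 6: B(6,0)–A(6,1)≠ A(6,1)–B(6,2)≠  → 2/2 unlike.
Total adjacent occupied pairs: 59; unlike-type pairs: 29.
29/59 is already in lowest terms.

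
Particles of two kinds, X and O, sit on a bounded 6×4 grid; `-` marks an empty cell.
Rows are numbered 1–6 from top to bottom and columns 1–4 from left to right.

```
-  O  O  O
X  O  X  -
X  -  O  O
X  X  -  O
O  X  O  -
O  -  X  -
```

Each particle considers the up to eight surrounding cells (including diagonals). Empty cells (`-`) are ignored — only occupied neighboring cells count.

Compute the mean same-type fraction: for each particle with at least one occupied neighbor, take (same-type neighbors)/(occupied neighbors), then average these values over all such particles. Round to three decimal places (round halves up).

0.521

(1,2)O 2/4
(1,3)O 3/4
(1,4)O 1/2
(2,1)X 1/3
(2,2)O 3/6
(2,3)X 0/6
(3,1)X 3/4
(3,3)O 3/5
(3,4)O 2/3
(4,1)X 3/4
(4,2)X 3/6
(4,4)O 3/3
(5,1)O 1/4
(5,2)X 3/6
(5,3)O 1/4
(6,1)O 1/2
(6,3)X 1/2
Sum over 17 particles: 2/4 + 3/4 + 1/2 + 1/3 + 3/6 + 0/6 + 3/4 + 3/5 + 2/3 + 3/4 + 3/6 + 3/3 + 1/4 + 3/6 + 1/4 + 1/2 + 1/2 = 177/20; mean = 177/20 ÷ 17 = 177/340 = 0.520588… → 0.521.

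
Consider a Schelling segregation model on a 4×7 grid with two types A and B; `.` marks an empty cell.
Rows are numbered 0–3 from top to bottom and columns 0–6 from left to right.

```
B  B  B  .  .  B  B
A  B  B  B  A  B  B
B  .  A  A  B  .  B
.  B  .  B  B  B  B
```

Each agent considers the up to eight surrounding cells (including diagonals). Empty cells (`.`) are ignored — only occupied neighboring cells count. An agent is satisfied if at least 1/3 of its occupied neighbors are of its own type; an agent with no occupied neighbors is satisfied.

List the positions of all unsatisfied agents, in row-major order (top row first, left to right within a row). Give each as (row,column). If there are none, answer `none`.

Row 0: (0,0)B 2/3 ✓ · (0,1)B 4/5 ✓ · (0,2)B 4/4 ✓ · (0,5)B 3/4 ✓ · (0,6)B 3/3 ✓
Row 1: (1,0)A 0/4 ✗ · (1,1)B 5/7 ✓ · (1,2)B 4/6 ✓ · (1,3)B 3/6 ✓ · (1,4)A 1/5 ✗ · (1,5)B 5/6 ✓ · (1,6)B 4/4 ✓
Row 2: (2,0)B 2/3 ✓ · (2,2)A 1/6 ✗ · (2,3)A 2/7 ✗ · (2,4)B 5/7 ✓ · (2,6)B 4/4 ✓
Row 3: (3,1)B 1/2 ✓ · (3,3)B 2/4 ✓ · (3,4)B 3/4 ✓ · (3,5)B 4/4 ✓ · (3,6)B 2/2 ✓

(1,0), (1,4), (2,2), (2,3)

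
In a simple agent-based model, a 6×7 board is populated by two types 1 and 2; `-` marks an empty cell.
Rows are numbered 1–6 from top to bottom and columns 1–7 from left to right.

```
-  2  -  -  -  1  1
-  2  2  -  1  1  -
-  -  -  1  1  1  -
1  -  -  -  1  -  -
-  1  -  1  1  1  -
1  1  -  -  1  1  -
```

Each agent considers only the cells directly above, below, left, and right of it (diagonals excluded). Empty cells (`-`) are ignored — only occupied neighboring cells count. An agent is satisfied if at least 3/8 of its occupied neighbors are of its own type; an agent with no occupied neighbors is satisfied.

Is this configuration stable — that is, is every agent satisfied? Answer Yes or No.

Yes

(1,2)2 1/1 satisfied
(1,6)1 2/2 satisfied
(1,7)1 1/1 satisfied
(2,2)2 2/2 satisfied
(2,3)2 1/1 satisfied
(2,5)1 2/2 satisfied
(2,6)1 3/3 satisfied
(3,4)1 1/1 satisfied
(3,5)1 4/4 satisfied
(3,6)1 2/2 satisfied
(4,1)1 0/0 satisfied
(4,5)1 2/2 satisfied
(5,2)1 1/1 satisfied
(5,4)1 1/1 satisfied
(5,5)1 4/4 satisfied
(5,6)1 2/2 satisfied
(6,1)1 1/1 satisfied
(6,2)1 2/2 satisfied
(6,5)1 2/2 satisfied
(6,6)1 2/2 satisfied
All meet the threshold, so the configuration is stable.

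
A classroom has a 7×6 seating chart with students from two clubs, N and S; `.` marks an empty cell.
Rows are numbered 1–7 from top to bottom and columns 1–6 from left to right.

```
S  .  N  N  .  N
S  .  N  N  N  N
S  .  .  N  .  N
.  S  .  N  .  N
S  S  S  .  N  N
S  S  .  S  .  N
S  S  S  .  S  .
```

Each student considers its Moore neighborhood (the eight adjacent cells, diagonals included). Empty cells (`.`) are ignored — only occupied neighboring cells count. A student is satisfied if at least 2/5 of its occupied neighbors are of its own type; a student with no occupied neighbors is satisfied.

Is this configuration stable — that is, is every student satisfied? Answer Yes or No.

Yes

(1,1)S 1/1 ok
(1,3)N 3/3 ok
(1,4)N 4/4 ok
(1,6)N 2/2 ok
(2,1)S 2/2 ok
(2,3)N 4/4 ok
(2,4)N 5/5 ok
(2,5)N 6/6 ok
(2,6)N 3/3 ok
(3,1)S 2/2 ok
(3,4)N 4/4 ok
(3,6)N 3/3 ok
(4,2)S 4/4 ok
(4,4)N 2/3 ok
(4,6)N 3/3 ok
(5,1)S 4/4 ok
(5,2)S 5/5 ok
(5,3)S 4/5 ok
(5,5)N 4/5 ok
(5,6)N 3/3 ok
(6,1)S 5/5 ok
(6,2)S 7/7 ok
(6,4)S 3/4 ok
(6,6)N 2/3 ok
(7,1)S 3/3 ok
(7,2)S 4/4 ok
(7,3)S 3/3 ok
(7,5)S 1/2 ok
All meet the threshold, so the configuration is stable.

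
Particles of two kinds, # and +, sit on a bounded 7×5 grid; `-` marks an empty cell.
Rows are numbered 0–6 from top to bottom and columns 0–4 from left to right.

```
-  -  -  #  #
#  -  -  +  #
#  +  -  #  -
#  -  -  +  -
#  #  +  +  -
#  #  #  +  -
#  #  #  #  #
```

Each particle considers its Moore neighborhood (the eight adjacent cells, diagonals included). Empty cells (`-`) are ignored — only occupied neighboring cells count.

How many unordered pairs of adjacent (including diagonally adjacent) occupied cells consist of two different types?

16

Scan each occupied cell's neighbors to the right and below (and the two forward diagonals) so each pair is counted once.
From row 0: 2 unlike of 5 pairs (running 2/5).
From row 1: 3 unlike of 5 pairs (running 5/10).
From row 2: 3 unlike of 4 pairs (running 8/14).
From row 3: 0 unlike of 4 pairs (running 8/18).
From row 4: 4 unlike of 13 pairs (running 12/31).
From row 5: 4 unlike of 14 pairs (running 16/45).
From row 6: 0 unlike of 4 pairs (running 16/49).
Total adjacent occupied pairs: 49; unlike-type pairs: 16.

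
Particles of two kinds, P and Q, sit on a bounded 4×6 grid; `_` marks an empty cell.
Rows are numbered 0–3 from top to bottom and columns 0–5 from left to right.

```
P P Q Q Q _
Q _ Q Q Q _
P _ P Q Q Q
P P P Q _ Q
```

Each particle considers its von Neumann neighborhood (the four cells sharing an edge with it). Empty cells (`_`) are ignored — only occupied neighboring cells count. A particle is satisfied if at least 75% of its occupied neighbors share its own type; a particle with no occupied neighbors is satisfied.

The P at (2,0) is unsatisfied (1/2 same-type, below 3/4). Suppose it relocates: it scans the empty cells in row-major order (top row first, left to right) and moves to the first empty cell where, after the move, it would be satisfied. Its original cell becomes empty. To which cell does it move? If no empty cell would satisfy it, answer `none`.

Vacating (2,0). Empty cells in order:
  (0,5): 0/1 same-type → still unsatisfied.
  (1,1): 1/3 same-type → still unsatisfied.
  (1,5): 0/2 same-type → still unsatisfied.
  (2,1): 2/2 same-type → satisfied — stop here.

(2,1)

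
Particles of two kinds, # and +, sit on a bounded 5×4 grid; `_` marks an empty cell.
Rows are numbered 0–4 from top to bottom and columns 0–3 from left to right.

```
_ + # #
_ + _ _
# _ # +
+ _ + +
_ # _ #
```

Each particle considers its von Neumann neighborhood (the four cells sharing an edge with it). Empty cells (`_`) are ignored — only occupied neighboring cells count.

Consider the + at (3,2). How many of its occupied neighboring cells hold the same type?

Occupied neighbors of (3,2): (2,2)=#, (3,3)=+.
Same type (+): 1 of 2.

1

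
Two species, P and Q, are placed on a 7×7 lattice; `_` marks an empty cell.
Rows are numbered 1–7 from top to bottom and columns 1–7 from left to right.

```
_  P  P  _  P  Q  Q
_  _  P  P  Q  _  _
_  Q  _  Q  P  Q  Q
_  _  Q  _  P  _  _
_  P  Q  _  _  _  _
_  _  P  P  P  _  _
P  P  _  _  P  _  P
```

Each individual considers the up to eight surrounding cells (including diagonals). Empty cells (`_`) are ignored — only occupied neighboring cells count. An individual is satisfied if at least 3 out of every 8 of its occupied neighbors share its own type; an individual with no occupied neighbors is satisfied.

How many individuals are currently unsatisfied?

5

(1,2)P 2/2 satisfied
(1,3)P 3/3 satisfied
(1,5)P 1/3 not
(1,6)Q 2/3 satisfied
(1,7)Q 1/1 satisfied
(2,3)P 3/5 satisfied
(2,4)P 4/6 satisfied
(2,5)Q 3/6 satisfied
(3,2)Q 1/2 satisfied
(3,4)Q 2/6 not
(3,5)P 2/5 satisfied
(3,6)Q 2/4 satisfied
(3,7)Q 1/1 satisfied
(4,3)Q 3/4 satisfied
(4,5)P 1/3 not
(5,2)P 1/3 not
(5,3)Q 1/4 not
(6,3)P 3/4 satisfied
(6,4)P 3/4 satisfied
(6,5)P 2/2 satisfied
(7,1)P 1/1 satisfied
(7,2)P 2/2 satisfied
(7,5)P 2/2 satisfied
(7,7)P 0/0 satisfied
Unsatisfied: (1,5), (3,4), (4,5), (5,2), (5,3) — 5 in total.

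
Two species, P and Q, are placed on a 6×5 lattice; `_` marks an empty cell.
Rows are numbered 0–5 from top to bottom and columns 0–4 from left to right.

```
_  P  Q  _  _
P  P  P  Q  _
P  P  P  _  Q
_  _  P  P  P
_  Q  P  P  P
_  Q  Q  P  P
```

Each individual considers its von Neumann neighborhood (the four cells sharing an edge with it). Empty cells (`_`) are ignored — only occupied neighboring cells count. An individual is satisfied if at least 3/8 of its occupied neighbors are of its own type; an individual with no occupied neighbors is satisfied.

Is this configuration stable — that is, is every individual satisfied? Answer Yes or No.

No

(0,1)P 1/2 satisfied
(0,2)Q 0/2 not
(1,0)P 2/2 satisfied
(1,1)P 4/4 satisfied
(1,2)P 2/4 satisfied
(1,3)Q 0/1 not
(2,0)P 2/2 satisfied
(2,1)P 3/3 satisfied
(2,2)P 3/3 satisfied
(2,4)Q 0/1 not
(3,2)P 3/3 satisfied
(3,3)P 3/3 satisfied
(3,4)P 2/3 satisfied
(4,1)Q 1/2 satisfied
(4,2)P 2/4 satisfied
(4,3)P 4/4 satisfied
(4,4)P 3/3 satisfied
(5,1)Q 2/2 satisfied
(5,2)Q 1/3 not
(5,3)P 2/3 satisfied
(5,4)P 2/2 satisfied
For instance (0,2) has only 0/2 same-type neighbors, below 3/8.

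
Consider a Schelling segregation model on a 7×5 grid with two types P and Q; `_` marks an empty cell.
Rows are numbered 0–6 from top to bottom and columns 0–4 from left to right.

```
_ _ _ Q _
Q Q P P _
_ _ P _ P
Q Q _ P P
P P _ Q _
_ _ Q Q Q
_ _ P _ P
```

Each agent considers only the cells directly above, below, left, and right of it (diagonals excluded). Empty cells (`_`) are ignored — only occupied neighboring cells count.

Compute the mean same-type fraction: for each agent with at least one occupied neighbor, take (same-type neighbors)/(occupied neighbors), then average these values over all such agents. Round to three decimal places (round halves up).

0.561

(0,3)Q 0/1
(1,0)Q 1/1
(1,1)Q 1/2
(1,2)P 2/3
(1,3)P 1/2
(2,2)P 1/1
(2,4)P 1/1
(3,0)Q 1/2
(3,1)Q 1/2
(3,3)P 1/2
(3,4)P 2/2
(4,0)P 1/2
(4,1)P 1/2
(4,3)Q 1/2
(5,2)Q 1/2
(5,3)Q 3/3
(5,4)Q 1/2
(6,2)P 0/1
(6,4)P 0/1
Sum over 19 agents: 0/1 + 1/1 + 1/2 + 2/3 + 1/2 + 1/1 + 1/1 + 1/2 + 1/2 + 1/2 + 2/2 + 1/2 + 1/2 + 1/2 + 1/2 + 3/3 + 1/2 + 0/1 + 0/1 = 32/3; mean = 32/3 ÷ 19 = 32/57 = 0.561403… → 0.561.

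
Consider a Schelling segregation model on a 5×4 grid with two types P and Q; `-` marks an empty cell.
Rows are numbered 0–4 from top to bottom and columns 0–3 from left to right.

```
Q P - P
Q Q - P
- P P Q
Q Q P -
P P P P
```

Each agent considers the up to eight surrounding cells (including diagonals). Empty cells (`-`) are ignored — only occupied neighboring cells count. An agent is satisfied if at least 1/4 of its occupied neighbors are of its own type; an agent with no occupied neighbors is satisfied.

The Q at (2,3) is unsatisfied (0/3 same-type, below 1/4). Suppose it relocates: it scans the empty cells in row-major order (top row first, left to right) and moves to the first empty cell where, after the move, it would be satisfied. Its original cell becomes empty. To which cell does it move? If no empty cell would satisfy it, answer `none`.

(0,2)

Vacating (2,3). Empty cells in order:
  (0,2): 1/4 same-type → satisfied — stop here.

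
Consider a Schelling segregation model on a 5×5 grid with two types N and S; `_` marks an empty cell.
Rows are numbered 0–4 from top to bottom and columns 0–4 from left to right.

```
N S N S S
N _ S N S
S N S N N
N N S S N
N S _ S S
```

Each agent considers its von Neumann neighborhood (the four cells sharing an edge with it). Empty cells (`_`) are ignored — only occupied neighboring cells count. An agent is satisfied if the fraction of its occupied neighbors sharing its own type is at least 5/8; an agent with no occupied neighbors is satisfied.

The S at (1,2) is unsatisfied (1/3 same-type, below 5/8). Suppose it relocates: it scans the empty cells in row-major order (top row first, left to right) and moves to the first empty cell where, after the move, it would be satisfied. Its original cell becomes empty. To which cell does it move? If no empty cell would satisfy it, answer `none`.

Vacating (1,2). Empty cells in order:
  (1,1): 1/3 same-type → still unsatisfied.
  (4,2): 3/3 same-type → satisfied — stop here.

(4,2)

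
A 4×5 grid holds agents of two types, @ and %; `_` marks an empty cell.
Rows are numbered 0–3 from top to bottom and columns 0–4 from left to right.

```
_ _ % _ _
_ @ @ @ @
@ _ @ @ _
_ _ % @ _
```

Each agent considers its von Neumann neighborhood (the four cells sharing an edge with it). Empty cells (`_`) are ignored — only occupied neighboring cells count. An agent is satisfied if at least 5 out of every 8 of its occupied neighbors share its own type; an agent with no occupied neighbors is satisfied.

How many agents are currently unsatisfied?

3

Row 0: (0,2)% 0/1 ✗
Row 1: (1,1)@ 1/1 ✓ · (1,2)@ 3/4 ✓ · (1,3)@ 3/3 ✓ · (1,4)@ 1/1 ✓
Row 2: (2,0)@ 0/0 ✓ · (2,2)@ 2/3 ✓ · (2,3)@ 3/3 ✓
Row 3: (3,2)% 0/2 ✗ · (3,3)@ 1/2 ✗
Unsatisfied: (0,2), (3,2), (3,3) — 3 in total.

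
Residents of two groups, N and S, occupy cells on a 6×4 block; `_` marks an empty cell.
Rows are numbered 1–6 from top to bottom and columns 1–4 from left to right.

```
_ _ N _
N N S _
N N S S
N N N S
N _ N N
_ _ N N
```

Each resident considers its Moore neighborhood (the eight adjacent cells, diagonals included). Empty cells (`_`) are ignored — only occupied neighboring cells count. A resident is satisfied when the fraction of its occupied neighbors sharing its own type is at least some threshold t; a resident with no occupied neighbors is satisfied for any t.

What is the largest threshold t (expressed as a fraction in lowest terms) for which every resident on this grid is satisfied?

Row 1: (1,3)N 1/2
Row 2: (2,1)N 3/3 · (2,2)N 4/6 · (2,3)S 2/5
Row 3: (3,1)N 5/5 · (3,2)N 6/8 · (3,3)S 3/7 · (3,4)S 3/4
Row 4: (4,1)N 4/4 · (4,2)N 6/7 · (4,3)N 4/7 · (4,4)S 2/5
Row 5: (5,1)N 2/2 · (5,3)N 5/6 · (5,4)N 4/5
Row 6: (6,3)N 3/3 · (6,4)N 3/3
The smallest same-type fraction is 2/5 at (2,3), which reduces to 2/5. Any threshold above that leaves this resident unsatisfied.

2/5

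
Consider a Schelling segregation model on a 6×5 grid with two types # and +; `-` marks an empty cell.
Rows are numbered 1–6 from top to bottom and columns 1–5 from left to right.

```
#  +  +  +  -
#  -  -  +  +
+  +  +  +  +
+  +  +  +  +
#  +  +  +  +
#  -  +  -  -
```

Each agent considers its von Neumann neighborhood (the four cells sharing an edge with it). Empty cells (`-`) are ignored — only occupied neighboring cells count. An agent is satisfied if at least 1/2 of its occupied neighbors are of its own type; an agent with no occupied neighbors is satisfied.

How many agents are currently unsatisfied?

Row 1: (1,1)# 1/2 ✓ · (1,2)+ 1/2 ✓ · (1,3)+ 2/2 ✓ · (1,4)+ 2/2 ✓
Row 2: (2,1)# 1/2 ✓ · (2,4)+ 3/3 ✓ · (2,5)+ 2/2 ✓
Row 3: (3,1)+ 2/3 ✓ · (3,2)+ 3/3 ✓ · (3,3)+ 3/3 ✓ · (3,4)+ 4/4 ✓ · (3,5)+ 3/3 ✓
Row 4: (4,1)+ 2/3 ✓ · (4,2)+ 4/4 ✓ · (4,3)+ 4/4 ✓ · (4,4)+ 4/4 ✓ · (4,5)+ 3/3 ✓
Row 5: (5,1)# 1/3 ✗ · (5,2)+ 2/3 ✓ · (5,3)+ 4/4 ✓ · (5,4)+ 3/3 ✓ · (5,5)+ 2/2 ✓
Row 6: (6,1)# 1/1 ✓ · (6,3)+ 1/1 ✓
Unsatisfied: (5,1) — 1 in total.

1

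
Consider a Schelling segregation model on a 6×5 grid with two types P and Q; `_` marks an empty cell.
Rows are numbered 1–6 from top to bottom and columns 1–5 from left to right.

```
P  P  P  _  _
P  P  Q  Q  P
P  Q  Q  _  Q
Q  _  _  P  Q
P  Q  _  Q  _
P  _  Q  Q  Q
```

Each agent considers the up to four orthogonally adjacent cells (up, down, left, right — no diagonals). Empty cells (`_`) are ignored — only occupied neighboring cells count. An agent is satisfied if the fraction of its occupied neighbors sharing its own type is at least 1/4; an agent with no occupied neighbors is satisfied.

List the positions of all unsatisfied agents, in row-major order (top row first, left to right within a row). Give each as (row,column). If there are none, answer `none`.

(2,5), (4,1), (4,4), (5,2)

Row 1: (1,1)P 2/2 satisfied · (1,2)P 3/3 satisfied · (1,3)P 1/2 satisfied
Row 2: (2,1)P 3/3 satisfied · (2,2)P 2/4 satisfied · (2,3)Q 2/4 satisfied · (2,4)Q 1/2 satisfied · (2,5)P 0/2 not
Row 3: (3,1)P 1/3 satisfied · (3,2)Q 1/3 satisfied · (3,3)Q 2/2 satisfied · (3,5)Q 1/2 satisfied
Row 4: (4,1)Q 0/2 not · (4,4)P 0/2 not · (4,5)Q 1/2 satisfied
Row 5: (5,1)P 1/3 satisfied · (5,2)Q 0/1 not · (5,4)Q 1/2 satisfied
Row 6: (6,1)P 1/1 satisfied · (6,3)Q 1/1 satisfied · (6,4)Q 3/3 satisfied · (6,5)Q 1/1 satisfied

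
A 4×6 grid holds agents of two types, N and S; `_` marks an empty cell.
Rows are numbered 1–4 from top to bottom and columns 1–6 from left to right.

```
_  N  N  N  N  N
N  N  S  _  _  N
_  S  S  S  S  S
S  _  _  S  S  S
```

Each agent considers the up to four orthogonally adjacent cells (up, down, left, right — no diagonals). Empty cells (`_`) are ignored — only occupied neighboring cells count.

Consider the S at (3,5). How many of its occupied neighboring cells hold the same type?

3

Occupied neighbors of (3,5): (4,5)=S, (3,4)=S, (3,6)=S.
Same type (S): 3 of 3.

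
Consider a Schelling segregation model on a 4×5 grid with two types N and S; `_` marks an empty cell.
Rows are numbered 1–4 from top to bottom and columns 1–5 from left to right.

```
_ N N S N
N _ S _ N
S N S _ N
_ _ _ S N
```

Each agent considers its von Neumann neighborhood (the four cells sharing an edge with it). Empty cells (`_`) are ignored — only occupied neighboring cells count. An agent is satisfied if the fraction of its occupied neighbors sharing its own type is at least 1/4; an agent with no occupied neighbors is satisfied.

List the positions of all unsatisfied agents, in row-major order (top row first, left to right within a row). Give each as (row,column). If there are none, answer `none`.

(1,2)N 1/1 satisfied
(1,3)N 1/3 satisfied
(1,4)S 0/2 not
(1,5)N 1/2 satisfied
(2,1)N 0/1 not
(2,3)S 1/2 satisfied
(2,5)N 2/2 satisfied
(3,1)S 0/2 not
(3,2)N 0/2 not
(3,3)S 1/2 satisfied
(3,5)N 2/2 satisfied
(4,4)S 0/1 not
(4,5)N 1/2 satisfied

(1,4), (2,1), (3,1), (3,2), (4,4)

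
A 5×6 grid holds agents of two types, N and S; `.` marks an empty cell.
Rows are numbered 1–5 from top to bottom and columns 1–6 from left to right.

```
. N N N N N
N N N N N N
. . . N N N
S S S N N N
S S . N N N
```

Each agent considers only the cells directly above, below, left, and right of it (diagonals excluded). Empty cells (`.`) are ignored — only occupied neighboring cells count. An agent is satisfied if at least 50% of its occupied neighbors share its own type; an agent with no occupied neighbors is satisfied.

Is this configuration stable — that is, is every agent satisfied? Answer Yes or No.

Row 1: (1,2)N 2/2 ✓ · (1,3)N 3/3 ✓ · (1,4)N 3/3 ✓ · (1,5)N 3/3 ✓ · (1,6)N 2/2 ✓
Row 2: (2,1)N 1/1 ✓ · (2,2)N 3/3 ✓ · (2,3)N 3/3 ✓ · (2,4)N 4/4 ✓ · (2,5)N 4/4 ✓ · (2,6)N 3/3 ✓
Row 3: (3,4)N 3/3 ✓ · (3,5)N 4/4 ✓ · (3,6)N 3/3 ✓
Row 4: (4,1)S 2/2 ✓ · (4,2)S 3/3 ✓ · (4,3)S 1/2 ✓ · (4,4)N 3/4 ✓ · (4,5)N 4/4 ✓ · (4,6)N 3/3 ✓
Row 5: (5,1)S 2/2 ✓ · (5,2)S 2/2 ✓ · (5,4)N 2/2 ✓ · (5,5)N 3/3 ✓ · (5,6)N 2/2 ✓
All meet the threshold, so the configuration is stable.

Yes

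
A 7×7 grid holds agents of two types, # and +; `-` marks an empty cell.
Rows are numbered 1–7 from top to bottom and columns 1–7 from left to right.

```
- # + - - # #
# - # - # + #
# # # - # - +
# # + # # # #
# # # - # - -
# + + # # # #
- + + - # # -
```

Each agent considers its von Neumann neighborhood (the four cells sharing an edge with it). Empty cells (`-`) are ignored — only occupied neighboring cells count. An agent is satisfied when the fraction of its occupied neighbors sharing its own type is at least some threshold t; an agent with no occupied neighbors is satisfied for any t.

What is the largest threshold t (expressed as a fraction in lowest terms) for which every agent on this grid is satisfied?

(1,2)# 0/1
(1,3)+ 0/2
(1,6)# 1/2
(1,7)# 2/2
(2,1)# 1/1
(2,3)# 1/2
(2,5)# 1/2
(2,6)+ 0/3
(2,7)# 1/3
(3,1)# 3/3
(3,2)# 3/3
(3,3)# 2/3
(3,5)# 2/2
(3,7)+ 0/2
(4,1)# 3/3
(4,2)# 3/4
(4,3)+ 0/4
(4,4)# 1/2
(4,5)# 4/4
(4,6)# 2/2
(4,7)# 1/2
(5,1)# 3/3
(5,2)# 3/4
(5,3)# 1/3
(5,5)# 2/2
(6,1)# 1/2
(6,2)+ 2/4
(6,3)+ 2/4
(6,4)# 1/2
(6,5)# 4/4
(6,6)# 3/3
(6,7)# 1/1
(7,2)+ 2/2
(7,3)+ 2/2
(7,5)# 2/2
(7,6)# 2/2
The smallest same-type fraction is 0/1 at (1,2), which reduces to 0/1. Any threshold above that leaves this agent unsatisfied.

0/1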